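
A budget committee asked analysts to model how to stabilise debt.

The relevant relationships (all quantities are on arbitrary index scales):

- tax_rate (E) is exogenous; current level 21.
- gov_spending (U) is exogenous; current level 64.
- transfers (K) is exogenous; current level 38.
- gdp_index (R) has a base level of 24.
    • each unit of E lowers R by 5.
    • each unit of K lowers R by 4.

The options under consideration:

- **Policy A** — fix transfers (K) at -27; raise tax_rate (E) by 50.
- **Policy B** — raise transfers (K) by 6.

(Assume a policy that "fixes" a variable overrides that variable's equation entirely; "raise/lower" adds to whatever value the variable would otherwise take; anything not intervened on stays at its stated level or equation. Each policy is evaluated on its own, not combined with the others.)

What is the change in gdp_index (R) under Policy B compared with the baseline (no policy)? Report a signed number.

-24

Baseline:
  E = 21
  K = 38
  R = 24 − 5·21 − 4·38 = -233
Policy B (K + 6):
  E = 21
  K = 38 + 6 = 44
  R = 24 − 5·21 − 4·44 = -257
Change in R: -257 − (-233) = -24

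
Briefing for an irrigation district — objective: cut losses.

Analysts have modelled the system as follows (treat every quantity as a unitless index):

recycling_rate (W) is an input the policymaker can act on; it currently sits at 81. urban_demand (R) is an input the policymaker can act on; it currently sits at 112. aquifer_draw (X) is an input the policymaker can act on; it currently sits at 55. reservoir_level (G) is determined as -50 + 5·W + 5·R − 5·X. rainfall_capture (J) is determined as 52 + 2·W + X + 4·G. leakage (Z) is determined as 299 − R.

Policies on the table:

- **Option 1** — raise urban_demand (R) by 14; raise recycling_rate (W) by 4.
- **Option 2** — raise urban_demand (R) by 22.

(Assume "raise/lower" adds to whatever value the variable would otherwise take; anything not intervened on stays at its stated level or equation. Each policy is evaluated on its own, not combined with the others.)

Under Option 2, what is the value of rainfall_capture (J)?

Option 2 (R + 22):
  W = 81
  R = 112 + 22 = 134
  X = 55
  G = -50 + 5·81 + 5·134 − 5·55 = 750
  J = 52 + 2·81 + 55 + 4·750 = 3269

3269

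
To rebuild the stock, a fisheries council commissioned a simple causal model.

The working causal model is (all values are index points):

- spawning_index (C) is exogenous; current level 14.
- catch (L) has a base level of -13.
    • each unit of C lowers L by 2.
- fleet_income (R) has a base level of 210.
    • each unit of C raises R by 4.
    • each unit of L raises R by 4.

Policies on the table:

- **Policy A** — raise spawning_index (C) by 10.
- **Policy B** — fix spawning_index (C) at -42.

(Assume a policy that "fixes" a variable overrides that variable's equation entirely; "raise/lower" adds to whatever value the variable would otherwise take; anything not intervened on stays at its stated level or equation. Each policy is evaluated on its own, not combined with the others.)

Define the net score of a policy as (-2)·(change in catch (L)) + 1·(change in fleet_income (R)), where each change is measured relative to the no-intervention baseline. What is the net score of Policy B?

0

Baseline:
  C = 14
  L = -13 − 2·14 = -41
  R = 210 + 4·14 + 4·(-41) = 102
Policy B (C := -42):
  C = -42
  L = -13 − 2·(-42) = 71
  R = 210 + 4·(-42) + 4·71 = 326
ΔL = 71 − (-41) = 112; ΔR = 326 − 102 = 224
Score = (-2)·112 + 1·224 = 0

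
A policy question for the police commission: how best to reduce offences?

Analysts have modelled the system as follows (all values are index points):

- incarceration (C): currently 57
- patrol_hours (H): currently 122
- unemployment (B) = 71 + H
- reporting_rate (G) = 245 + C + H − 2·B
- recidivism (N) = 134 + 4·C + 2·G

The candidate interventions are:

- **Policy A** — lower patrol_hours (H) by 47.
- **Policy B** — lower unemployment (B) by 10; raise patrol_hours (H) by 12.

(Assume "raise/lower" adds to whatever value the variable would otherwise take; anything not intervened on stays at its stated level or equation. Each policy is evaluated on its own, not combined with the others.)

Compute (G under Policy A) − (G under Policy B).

Policy A (H − 47):
  C = 57
  H = 122 − 47 = 75
  B = 71 + 75 = 146
  G = 245 + 57 + 75 − 2·146 = 85
Policy B (B − 10, H + 12):
  C = 57
  H = 122 + 12 = 134
  B = 71 + 134 (−10 from intervention) = 195
  G = 245 + 57 + 134 − 2·195 = 46
G: 85 − 46 = 39

39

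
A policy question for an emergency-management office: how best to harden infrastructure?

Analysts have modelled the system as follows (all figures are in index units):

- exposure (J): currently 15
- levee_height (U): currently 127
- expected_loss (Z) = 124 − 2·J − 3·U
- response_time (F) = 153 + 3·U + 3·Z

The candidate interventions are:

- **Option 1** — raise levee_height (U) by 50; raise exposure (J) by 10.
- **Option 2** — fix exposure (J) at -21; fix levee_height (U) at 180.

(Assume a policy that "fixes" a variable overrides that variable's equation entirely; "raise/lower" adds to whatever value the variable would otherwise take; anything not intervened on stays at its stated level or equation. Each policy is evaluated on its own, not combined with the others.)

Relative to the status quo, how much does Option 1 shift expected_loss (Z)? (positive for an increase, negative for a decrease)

-170

Baseline:
  J = 15
  U = 127
  Z = 124 − 2·15 − 3·127 = -287
Option 1 (U + 50, J + 10):
  J = 15 + 10 = 25
  U = 127 + 50 = 177
  Z = 124 − 2·25 − 3·177 = -457
Change in Z: -457 − (-287) = -170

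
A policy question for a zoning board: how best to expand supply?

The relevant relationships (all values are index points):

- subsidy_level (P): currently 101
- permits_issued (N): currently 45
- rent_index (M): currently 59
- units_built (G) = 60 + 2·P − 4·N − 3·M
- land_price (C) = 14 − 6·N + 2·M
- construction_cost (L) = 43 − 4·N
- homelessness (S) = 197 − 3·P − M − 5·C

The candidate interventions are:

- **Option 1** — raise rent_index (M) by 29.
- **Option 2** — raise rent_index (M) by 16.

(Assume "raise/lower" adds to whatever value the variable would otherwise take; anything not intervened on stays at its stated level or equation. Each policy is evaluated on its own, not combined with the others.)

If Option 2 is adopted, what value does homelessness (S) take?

Option 2 (M + 16):
  P = 101
  N = 45
  M = 59 + 16 = 75
  C = 14 − 6·45 + 2·75 = -106
  S = 197 − 3·101 − 75 − 5·(-106) = 349

349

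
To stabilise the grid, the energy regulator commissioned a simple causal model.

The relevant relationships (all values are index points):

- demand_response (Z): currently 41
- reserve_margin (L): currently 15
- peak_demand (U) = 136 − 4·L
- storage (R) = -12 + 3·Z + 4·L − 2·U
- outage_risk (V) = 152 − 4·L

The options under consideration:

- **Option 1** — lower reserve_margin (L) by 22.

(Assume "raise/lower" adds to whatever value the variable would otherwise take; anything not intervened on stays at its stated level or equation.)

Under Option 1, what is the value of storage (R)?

Option 1 (L − 22):
  Z = 41
  L = 15 − 22 = -7
  U = 136 − 4·(-7) = 164
  R = -12 + 3·41 + 4·(-7) − 2·164 = -245

-245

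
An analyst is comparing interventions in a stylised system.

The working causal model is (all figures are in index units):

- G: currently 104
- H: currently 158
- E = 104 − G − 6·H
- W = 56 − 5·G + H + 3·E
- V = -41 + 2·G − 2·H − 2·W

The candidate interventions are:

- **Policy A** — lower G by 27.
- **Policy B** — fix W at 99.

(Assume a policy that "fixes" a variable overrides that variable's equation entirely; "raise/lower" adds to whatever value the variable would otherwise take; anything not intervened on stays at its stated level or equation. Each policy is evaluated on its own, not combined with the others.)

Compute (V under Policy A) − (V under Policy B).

Policy A (G − 27):
  G = 104 − 27 = 77
  H = 158
  E = 104 − 77 − 6·158 = -921
  W = 56 − 5·77 + 158 + 3·(-921) = -2934
  V = -41 + 2·77 − 2·158 − 2·(-2934) = 5665
Policy B (W := 99):
  G = 104
  H = 158
  E = 104 − 104 − 6·158 = -948
  W = 99
  V = -41 + 2·104 − 2·158 − 2·99 = -347
V: 5665 − (-347) = 6012

6012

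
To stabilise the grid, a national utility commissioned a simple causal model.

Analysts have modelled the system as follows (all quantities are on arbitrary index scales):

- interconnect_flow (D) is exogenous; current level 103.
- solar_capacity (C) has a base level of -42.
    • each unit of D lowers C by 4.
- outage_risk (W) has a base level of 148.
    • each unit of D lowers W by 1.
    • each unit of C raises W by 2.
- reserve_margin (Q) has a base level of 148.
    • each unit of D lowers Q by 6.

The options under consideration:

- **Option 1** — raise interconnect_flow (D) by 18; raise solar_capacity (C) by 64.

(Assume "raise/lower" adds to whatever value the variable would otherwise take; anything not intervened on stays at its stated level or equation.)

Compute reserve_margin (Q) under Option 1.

-578

Option 1 (D + 18, C + 64):
  D = 103 + 18 = 121
  Q = 148 − 6·121 = -578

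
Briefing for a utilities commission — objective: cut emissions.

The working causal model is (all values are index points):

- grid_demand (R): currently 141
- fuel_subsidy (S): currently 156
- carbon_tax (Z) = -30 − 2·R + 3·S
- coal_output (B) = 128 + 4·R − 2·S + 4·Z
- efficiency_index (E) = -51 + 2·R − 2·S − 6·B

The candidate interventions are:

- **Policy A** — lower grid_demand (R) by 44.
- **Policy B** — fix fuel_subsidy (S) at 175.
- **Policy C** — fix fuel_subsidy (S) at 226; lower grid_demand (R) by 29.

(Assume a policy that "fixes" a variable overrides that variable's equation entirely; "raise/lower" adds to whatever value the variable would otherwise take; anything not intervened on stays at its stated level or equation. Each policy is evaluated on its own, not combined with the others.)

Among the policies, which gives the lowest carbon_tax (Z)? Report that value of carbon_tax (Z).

213

Policy A (R − 44):
  R = 141 − 44 = 97
  S = 156
  Z = -30 − 2·97 + 3·156 = 244
Policy B (S := 175):
  R = 141
  S = 175
  Z = -30 − 2·141 + 3·175 = 213
Policy C (S := 226, R − 29):
  R = 141 − 29 = 112
  S = 226
  Z = -30 − 2·112 + 3·226 = 424
Comparing — Policy A: Z=244, Policy B: Z=213, Policy C: Z=424. Lowest is 213 (Policy B).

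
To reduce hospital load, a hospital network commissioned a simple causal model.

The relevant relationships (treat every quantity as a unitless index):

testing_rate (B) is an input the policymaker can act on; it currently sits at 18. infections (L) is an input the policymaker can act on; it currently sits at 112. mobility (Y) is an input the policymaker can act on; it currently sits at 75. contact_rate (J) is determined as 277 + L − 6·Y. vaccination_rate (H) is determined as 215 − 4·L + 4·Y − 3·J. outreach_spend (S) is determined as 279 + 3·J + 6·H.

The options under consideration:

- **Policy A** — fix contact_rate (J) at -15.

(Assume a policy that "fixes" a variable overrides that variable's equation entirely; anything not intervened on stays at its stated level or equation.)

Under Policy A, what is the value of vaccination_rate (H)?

112

Policy A (J := -15):
  L = 112
  Y = 75
  J = -15
  H = 215 − 4·112 + 4·75 − 3·(-15) = 112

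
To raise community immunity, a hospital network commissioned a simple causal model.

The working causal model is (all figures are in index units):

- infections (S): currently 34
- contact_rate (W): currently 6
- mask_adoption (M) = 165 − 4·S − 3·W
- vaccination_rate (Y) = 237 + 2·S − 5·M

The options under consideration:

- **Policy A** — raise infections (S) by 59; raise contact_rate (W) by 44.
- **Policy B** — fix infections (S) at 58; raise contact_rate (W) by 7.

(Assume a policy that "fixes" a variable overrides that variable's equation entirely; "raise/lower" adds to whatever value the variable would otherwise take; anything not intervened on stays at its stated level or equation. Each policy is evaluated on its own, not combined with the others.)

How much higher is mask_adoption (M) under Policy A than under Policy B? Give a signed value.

Policy A (S + 59, W + 44):
  S = 34 + 59 = 93
  W = 6 + 44 = 50
  M = 165 − 4·93 − 3·50 = -357
Policy B (S := 58, W + 7):
  S = 58
  W = 6 + 7 = 13
  M = 165 − 4·58 − 3·13 = -106
M: -357 − (-106) = -251

-251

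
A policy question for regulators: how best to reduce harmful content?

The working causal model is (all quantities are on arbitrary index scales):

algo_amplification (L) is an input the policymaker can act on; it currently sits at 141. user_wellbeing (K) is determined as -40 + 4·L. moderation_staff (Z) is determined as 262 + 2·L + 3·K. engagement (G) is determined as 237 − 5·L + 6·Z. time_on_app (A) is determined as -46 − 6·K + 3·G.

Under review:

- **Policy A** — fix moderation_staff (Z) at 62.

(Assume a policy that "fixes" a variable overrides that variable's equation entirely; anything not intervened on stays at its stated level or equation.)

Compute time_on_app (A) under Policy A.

Policy A (Z := 62):
  L = 141
  K = -40 + 4·141 = 524
  Z = 62
  G = 237 − 5·141 + 6·62 = -96
  A = -46 − 6·524 + 3·(-96) = -3478

-3478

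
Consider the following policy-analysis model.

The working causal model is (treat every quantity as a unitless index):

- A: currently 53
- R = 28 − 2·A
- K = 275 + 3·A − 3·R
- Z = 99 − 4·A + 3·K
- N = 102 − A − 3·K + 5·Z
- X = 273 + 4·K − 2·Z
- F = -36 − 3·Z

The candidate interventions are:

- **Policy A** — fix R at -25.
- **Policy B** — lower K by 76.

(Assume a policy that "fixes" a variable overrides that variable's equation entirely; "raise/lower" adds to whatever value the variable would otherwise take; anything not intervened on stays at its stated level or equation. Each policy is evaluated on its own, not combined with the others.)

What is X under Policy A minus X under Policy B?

166

Policy A (R := -25):
  A = 53
  R = -25
  K = 275 + 3·53 − 3·(-25) = 509
  Z = 99 − 4·53 + 3·509 = 1414
  X = 273 + 4·509 − 2·1414 = -519
Policy B (K − 76):
  A = 53
  R = 28 − 2·53 = -78
  K = 275 + 3·53 − 3·(-78) (−76 from intervention) = 592
  Z = 99 − 4·53 + 3·592 = 1663
  X = 273 + 4·592 − 2·1663 = -685
X: -519 − (-685) = 166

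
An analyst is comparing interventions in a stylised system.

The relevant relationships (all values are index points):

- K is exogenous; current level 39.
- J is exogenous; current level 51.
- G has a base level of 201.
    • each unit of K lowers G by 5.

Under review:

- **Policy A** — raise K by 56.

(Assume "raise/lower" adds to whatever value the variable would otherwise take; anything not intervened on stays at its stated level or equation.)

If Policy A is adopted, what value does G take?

-274

Policy A (K + 56):
  K = 39 + 56 = 95
  G = 201 − 5·95 = -274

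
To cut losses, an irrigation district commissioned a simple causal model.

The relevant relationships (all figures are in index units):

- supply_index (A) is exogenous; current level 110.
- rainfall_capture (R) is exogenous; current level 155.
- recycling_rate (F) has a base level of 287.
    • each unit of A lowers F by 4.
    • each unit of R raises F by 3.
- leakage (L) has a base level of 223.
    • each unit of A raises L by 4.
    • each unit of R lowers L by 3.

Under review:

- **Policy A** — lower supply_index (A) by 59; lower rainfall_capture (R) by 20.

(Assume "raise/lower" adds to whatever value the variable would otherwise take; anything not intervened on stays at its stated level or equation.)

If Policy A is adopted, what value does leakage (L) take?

Policy A (A − 59, R − 20):
  A = 110 − 59 = 51
  R = 155 − 20 = 135
  L = 223 + 4·51 − 3·135 = 22

22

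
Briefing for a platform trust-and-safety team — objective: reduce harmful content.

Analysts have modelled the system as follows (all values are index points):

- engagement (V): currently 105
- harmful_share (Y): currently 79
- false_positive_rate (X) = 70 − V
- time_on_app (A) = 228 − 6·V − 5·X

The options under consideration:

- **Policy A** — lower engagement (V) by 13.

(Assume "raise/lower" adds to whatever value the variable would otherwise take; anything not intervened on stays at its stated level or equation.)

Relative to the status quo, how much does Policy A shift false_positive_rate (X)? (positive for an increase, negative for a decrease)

13

Baseline:
  V = 105
  X = 70 − 105 = -35
Policy A (V − 13):
  V = 105 − 13 = 92
  X = 70 − 92 = -22
Change in X: -22 − (-35) = 13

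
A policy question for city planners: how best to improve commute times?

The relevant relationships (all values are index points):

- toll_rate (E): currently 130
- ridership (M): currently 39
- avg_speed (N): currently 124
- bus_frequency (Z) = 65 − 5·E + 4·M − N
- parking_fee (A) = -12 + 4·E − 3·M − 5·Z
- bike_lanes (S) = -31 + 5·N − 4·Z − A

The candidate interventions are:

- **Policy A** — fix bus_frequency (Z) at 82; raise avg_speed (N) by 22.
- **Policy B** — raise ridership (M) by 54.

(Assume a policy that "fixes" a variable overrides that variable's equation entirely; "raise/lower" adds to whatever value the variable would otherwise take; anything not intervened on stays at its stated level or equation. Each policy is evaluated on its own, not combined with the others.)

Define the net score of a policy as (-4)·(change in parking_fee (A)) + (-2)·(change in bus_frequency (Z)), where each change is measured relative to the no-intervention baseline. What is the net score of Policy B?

4536

Baseline:
  E = 130
  M = 39
  N = 124
  Z = 65 − 5·130 + 4·39 − 124 = -553
  A = -12 + 4·130 − 3·39 − 5·(-553) = 3156
Policy B (M + 54):
  E = 130
  M = 39 + 54 = 93
  N = 124
  Z = 65 − 5·130 + 4·93 − 124 = -337
  A = -12 + 4·130 − 3·93 − 5·(-337) = 1914
ΔA = 1914 − 3156 = -1242; ΔZ = -337 − (-553) = 216
Score = (-4)·(-1242) + (-2)·216 = 4536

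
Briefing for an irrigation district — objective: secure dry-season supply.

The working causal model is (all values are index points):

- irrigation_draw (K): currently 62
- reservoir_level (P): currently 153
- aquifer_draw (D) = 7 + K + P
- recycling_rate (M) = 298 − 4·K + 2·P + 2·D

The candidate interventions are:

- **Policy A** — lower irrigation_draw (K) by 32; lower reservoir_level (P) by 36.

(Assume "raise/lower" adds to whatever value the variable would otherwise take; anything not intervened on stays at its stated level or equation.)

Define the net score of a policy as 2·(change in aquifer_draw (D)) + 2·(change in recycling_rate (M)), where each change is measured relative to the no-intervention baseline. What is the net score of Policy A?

-296

Baseline:
  K = 62
  P = 153
  D = 7 + 62 + 153 = 222
  M = 298 − 4·62 + 2·153 + 2·222 = 800
Policy A (K − 32, P − 36):
  K = 62 − 32 = 30
  P = 153 − 36 = 117
  D = 7 + 30 + 117 = 154
  M = 298 − 4·30 + 2·117 + 2·154 = 720
ΔD = 154 − 222 = -68; ΔM = 720 − 800 = -80
Score = 2·(-68) + 2·(-80) = -296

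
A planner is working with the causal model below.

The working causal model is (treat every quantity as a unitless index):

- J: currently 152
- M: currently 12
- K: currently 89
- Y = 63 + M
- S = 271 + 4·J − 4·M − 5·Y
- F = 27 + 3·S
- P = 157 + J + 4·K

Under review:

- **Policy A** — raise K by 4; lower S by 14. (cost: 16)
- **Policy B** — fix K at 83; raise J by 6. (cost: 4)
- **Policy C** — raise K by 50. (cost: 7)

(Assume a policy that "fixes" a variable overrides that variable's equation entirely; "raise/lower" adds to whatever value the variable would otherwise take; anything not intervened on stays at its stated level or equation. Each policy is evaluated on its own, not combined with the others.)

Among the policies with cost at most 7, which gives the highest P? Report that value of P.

865

Policy B (K := 83, J + 6):
  J = 152 + 6 = 158
  K = 83
  P = 157 + 158 + 4·83 = 647
Policy C (K + 50):
  J = 152
  K = 89 + 50 = 139
  P = 157 + 152 + 4·139 = 865
Comparing — Policy B: P=647, Policy C: P=865. Highest is 865 (Policy C).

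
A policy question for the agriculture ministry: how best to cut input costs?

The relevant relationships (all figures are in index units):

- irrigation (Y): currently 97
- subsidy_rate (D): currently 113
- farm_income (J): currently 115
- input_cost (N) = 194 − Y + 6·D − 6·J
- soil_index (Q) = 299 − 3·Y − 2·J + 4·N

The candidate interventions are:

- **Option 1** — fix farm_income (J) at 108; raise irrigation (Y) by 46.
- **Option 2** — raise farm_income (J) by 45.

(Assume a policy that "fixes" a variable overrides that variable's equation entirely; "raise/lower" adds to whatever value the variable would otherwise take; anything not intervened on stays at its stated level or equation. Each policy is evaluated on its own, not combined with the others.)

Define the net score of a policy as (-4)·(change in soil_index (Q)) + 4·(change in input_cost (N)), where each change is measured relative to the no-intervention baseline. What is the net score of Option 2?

Baseline:
  Y = 97
  D = 113
  J = 115
  N = 194 − 97 + 6·113 − 6·115 = 85
  Q = 299 − 3·97 − 2·115 + 4·85 = 118
Option 2 (J + 45):
  Y = 97
  D = 113
  J = 115 + 45 = 160
  N = 194 − 97 + 6·113 − 6·160 = -185
  Q = 299 − 3·97 − 2·160 + 4·(-185) = -1052
ΔQ = -1052 − 118 = -1170; ΔN = -185 − 85 = -270
Score = (-4)·(-1170) + 4·(-270) = 3600

3600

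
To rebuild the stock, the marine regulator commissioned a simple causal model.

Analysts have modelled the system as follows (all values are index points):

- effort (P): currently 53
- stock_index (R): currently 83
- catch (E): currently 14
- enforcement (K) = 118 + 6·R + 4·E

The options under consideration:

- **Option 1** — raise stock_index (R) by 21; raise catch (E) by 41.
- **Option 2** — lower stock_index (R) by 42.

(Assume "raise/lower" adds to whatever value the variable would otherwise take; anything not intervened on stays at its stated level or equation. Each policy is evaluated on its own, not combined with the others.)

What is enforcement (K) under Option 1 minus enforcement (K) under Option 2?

542

Option 1 (R + 21, E + 41):
  R = 83 + 21 = 104
  E = 14 + 41 = 55
  K = 118 + 6·104 + 4·55 = 962
Option 2 (R − 42):
  R = 83 − 42 = 41
  E = 14
  K = 118 + 6·41 + 4·14 = 420
K: 962 − 420 = 542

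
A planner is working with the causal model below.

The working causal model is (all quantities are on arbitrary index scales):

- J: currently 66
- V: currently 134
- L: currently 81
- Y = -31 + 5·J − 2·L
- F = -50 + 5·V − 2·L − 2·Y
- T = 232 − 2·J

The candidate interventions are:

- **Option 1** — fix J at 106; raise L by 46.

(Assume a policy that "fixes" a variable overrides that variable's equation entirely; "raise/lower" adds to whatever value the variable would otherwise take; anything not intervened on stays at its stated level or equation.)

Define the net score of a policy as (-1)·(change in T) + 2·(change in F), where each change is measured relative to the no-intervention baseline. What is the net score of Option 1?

Baseline:
  J = 66
  V = 134
  L = 81
  Y = -31 + 5·66 − 2·81 = 137
  F = -50 + 5·134 − 2·81 − 2·137 = 184
  T = 232 − 2·66 = 100
Option 1 (J := 106, L + 46):
  J = 106
  V = 134
  L = 81 + 46 = 127
  Y = -31 + 5·106 − 2·127 = 245
  F = -50 + 5·134 − 2·127 − 2·245 = -124
  T = 232 − 2·106 = 20
ΔT = 20 − 100 = -80; ΔF = -124 − 184 = -308
Score = (-1)·(-80) + 2·(-308) = -536

-536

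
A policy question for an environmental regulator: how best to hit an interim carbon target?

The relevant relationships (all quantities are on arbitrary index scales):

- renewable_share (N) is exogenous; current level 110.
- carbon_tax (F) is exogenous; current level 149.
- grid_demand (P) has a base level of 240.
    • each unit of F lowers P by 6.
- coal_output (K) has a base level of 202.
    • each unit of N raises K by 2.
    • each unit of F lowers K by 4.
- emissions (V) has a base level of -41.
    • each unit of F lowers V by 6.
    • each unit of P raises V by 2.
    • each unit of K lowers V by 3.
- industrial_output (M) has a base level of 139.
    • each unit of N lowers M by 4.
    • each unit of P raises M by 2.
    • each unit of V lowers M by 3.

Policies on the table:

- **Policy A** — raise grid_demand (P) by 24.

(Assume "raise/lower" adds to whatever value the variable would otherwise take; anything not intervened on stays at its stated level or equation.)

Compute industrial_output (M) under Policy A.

Policy A (P + 24):
  N = 110
  F = 149
  P = 240 − 6·149 (+24 from intervention) = -630
  K = 202 + 2·110 − 4·149 = -174
  V = -41 − 6·149 + 2·(-630) − 3·(-174) = -1673
  M = 139 − 4·110 + 2·(-630) − 3·(-1673) = 3458

3458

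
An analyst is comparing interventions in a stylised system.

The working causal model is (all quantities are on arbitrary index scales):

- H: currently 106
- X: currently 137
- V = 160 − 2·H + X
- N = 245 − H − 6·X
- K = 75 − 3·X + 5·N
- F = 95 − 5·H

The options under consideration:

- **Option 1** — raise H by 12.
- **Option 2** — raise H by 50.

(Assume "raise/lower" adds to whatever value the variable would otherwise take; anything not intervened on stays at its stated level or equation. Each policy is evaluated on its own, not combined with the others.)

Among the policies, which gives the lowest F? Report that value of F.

Option 1 (H + 12):
  H = 106 + 12 = 118
  F = 95 − 5·118 = -495
Option 2 (H + 50):
  H = 106 + 50 = 156
  F = 95 − 5·156 = -685
Comparing — Option 1: F=-495, Option 2: F=-685. Lowest is -685 (Option 2).

-685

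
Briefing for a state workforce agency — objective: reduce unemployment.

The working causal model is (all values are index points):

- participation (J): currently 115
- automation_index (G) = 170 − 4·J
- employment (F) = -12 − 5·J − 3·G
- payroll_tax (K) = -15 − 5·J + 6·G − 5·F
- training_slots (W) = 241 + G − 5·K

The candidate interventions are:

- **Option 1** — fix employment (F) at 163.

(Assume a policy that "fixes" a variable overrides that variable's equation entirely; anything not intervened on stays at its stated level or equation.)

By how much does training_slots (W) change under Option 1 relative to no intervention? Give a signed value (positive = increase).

Baseline:
  J = 115
  G = 170 − 4·115 = -290
  F = -12 − 5·115 − 3·(-290) = 283
  K = -15 − 5·115 + 6·(-290) − 5·283 = -3745
  W = 241 + (-290) − 5·(-3745) = 18676
Option 1 (F := 163):
  J = 115
  G = 170 − 4·115 = -290
  F = 163
  K = -15 − 5·115 + 6·(-290) − 5·163 = -3145
  W = 241 + (-290) − 5·(-3145) = 15676
Change in W: 15676 − 18676 = -3000

-3000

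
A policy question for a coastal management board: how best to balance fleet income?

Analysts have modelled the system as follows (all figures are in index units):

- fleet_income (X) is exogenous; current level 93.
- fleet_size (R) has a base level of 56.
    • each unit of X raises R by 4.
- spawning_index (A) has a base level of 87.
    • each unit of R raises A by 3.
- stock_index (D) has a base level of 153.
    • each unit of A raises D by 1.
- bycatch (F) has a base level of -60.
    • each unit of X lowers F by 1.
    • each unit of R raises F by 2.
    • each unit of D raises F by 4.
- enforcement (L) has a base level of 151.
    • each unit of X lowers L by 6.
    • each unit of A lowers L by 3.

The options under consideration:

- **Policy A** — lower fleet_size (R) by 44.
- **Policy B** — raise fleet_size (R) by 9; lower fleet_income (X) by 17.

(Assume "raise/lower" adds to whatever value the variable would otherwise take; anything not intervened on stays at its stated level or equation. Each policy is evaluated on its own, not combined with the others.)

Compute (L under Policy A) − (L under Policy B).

Policy A (R − 44):
  X = 93
  R = 56 + 4·93 (−44 from intervention) = 384
  A = 87 + 3·384 = 1239
  L = 151 − 6·93 − 3·1239 = -4124
Policy B (R + 9, X − 17):
  X = 93 − 17 = 76
  R = 56 + 4·76 (+9 from intervention) = 369
  A = 87 + 3·369 = 1194
  L = 151 − 6·76 − 3·1194 = -3887
L: -4124 − (-3887) = -237

-237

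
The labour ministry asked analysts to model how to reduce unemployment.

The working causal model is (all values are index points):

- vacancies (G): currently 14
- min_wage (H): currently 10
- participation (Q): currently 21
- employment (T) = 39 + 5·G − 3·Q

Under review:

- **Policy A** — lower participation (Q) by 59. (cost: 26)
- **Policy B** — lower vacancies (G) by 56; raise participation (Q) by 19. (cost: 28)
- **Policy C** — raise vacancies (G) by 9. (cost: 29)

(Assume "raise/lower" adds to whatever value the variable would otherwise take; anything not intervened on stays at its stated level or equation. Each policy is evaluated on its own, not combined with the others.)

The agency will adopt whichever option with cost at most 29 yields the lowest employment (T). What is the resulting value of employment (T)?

Policy A (Q − 59):
  G = 14
  Q = 21 − 59 = -38
  T = 39 + 5·14 − 3·(-38) = 223
Policy B (G − 56, Q + 19):
  G = 14 − 56 = -42
  Q = 21 + 19 = 40
  T = 39 + 5·(-42) − 3·40 = -291
Policy C (G + 9):
  G = 14 + 9 = 23
  Q = 21
  T = 39 + 5·23 − 3·21 = 91
Comparing — Policy A: T=223, Policy B: T=-291, Policy C: T=91. Lowest is -291 (Policy B).

-291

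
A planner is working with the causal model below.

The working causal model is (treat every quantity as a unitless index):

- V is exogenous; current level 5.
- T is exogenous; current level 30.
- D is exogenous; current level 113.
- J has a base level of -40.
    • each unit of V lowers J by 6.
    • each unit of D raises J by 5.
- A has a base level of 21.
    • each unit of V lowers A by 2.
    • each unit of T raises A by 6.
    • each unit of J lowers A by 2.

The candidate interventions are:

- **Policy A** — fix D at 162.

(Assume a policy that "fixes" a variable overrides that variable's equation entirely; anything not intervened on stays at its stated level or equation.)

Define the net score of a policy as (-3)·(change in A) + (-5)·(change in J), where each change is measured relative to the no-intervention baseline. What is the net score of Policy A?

245

Baseline:
  V = 5
  T = 30
  D = 113
  J = -40 − 6·5 + 5·113 = 495
  A = 21 − 2·5 + 6·30 − 2·495 = -799
Policy A (D := 162):
  V = 5
  T = 30
  D = 162
  J = -40 − 6·5 + 5·162 = 740
  A = 21 − 2·5 + 6·30 − 2·740 = -1289
ΔA = -1289 − (-799) = -490; ΔJ = 740 − 495 = 245
Score = (-3)·(-490) + (-5)·245 = 245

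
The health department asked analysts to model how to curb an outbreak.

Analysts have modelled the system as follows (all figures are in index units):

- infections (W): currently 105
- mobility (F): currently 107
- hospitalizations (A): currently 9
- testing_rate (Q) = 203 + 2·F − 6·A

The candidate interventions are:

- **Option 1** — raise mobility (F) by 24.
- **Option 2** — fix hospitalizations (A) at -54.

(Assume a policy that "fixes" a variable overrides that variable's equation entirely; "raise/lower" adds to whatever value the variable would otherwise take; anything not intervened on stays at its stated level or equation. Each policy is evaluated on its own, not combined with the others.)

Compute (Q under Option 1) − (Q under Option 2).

Option 1 (F + 24):
  F = 107 + 24 = 131
  A = 9
  Q = 203 + 2·131 − 6·9 = 411
Option 2 (A := -54):
  F = 107
  A = -54
  Q = 203 + 2·107 − 6·(-54) = 741
Q: 411 − 741 = -330

-330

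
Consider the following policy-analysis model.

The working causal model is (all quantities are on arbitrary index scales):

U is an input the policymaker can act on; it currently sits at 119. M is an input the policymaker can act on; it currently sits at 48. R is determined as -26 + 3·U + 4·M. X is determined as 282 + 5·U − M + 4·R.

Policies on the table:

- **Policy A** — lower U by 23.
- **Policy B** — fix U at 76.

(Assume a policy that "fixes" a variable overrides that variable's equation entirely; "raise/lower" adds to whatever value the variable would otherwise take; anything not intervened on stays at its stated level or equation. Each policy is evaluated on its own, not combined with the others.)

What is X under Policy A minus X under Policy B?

340

Policy A (U − 23):
  U = 119 − 23 = 96
  M = 48
  R = -26 + 3·96 + 4·48 = 454
  X = 282 + 5·96 − 48 + 4·454 = 2530
Policy B (U := 76):
  U = 76
  M = 48
  R = -26 + 3·76 + 4·48 = 394
  X = 282 + 5·76 − 48 + 4·394 = 2190
X: 2530 − 2190 = 340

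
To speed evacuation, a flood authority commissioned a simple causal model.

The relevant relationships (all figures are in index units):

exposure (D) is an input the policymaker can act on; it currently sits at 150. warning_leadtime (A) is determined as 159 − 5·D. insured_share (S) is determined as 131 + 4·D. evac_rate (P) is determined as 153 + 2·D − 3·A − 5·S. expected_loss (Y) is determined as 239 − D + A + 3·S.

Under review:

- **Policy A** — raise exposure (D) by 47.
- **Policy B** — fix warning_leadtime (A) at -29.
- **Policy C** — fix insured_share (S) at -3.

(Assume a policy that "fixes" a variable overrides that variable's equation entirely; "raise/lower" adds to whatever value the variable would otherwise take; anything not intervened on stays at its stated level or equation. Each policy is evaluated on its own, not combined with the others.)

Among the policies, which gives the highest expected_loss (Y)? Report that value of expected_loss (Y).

2253

Policy A (D + 47):
  D = 150 + 47 = 197
  A = 159 − 5·197 = -826
  S = 131 + 4·197 = 919
  Y = 239 − 197 + (-826) + 3·919 = 1973
Policy B (A := -29):
  D = 150
  A = -29
  S = 131 + 4·150 = 731
  Y = 239 − 150 + (-29) + 3·731 = 2253
Policy C (S := -3):
  D = 150
  A = 159 − 5·150 = -591
  S = -3
  Y = 239 − 150 + (-591) + 3·(-3) = -511
Comparing — Policy A: Y=1973, Policy B: Y=2253, Policy C: Y=-511. Highest is 2253 (Policy B).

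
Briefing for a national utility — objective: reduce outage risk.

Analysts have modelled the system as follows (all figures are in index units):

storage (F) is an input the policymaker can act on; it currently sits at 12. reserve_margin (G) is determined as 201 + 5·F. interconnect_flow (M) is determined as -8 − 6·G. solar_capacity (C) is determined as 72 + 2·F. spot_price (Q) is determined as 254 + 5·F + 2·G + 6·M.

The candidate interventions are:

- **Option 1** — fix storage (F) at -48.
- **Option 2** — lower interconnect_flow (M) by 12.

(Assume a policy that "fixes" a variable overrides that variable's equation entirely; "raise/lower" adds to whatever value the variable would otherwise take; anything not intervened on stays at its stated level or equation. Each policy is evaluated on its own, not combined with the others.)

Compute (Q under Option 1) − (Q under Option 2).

9972

Option 1 (F := -48):
  F = -48
  G = 201 + 5·(-48) = -39
  M = -8 − 6·(-39) = 226
  Q = 254 + 5·(-48) + 2·(-39) + 6·226 = 1292
Option 2 (M − 12):
  F = 12
  G = 201 + 5·12 = 261
  M = -8 − 6·261 (−12 from intervention) = -1586
  Q = 254 + 5·12 + 2·261 + 6·(-1586) = -8680
Q: 1292 − (-8680) = 9972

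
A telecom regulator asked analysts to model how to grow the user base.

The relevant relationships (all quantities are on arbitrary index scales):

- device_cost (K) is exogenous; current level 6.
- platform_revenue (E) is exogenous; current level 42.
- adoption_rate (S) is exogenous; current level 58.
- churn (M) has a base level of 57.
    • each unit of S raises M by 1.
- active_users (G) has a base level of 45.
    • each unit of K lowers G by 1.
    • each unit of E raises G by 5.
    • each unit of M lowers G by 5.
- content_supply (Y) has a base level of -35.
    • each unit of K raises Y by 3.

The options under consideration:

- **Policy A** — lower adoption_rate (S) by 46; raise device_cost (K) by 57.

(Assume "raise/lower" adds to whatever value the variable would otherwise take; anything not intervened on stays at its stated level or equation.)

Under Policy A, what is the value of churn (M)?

Policy A (S − 46, K + 57):
  S = 58 − 46 = 12
  M = 57 + 12 = 69

69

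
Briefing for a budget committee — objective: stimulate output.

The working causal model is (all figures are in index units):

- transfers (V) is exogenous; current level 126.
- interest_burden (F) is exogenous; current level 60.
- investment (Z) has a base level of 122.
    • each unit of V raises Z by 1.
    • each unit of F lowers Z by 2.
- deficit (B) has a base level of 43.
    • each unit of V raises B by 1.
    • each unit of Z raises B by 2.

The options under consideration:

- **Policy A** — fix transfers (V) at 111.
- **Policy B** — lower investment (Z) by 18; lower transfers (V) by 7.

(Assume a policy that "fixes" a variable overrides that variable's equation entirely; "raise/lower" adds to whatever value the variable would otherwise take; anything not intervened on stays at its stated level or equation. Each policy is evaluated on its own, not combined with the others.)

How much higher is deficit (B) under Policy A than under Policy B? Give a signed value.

12

Policy A (V := 111):
  V = 111
  F = 60
  Z = 122 + 111 − 2·60 = 113
  B = 43 + 111 + 2·113 = 380
Policy B (Z − 18, V − 7):
  V = 126 − 7 = 119
  F = 60
  Z = 122 + 119 − 2·60 (−18 from intervention) = 103
  B = 43 + 119 + 2·103 = 368
B: 380 − 368 = 12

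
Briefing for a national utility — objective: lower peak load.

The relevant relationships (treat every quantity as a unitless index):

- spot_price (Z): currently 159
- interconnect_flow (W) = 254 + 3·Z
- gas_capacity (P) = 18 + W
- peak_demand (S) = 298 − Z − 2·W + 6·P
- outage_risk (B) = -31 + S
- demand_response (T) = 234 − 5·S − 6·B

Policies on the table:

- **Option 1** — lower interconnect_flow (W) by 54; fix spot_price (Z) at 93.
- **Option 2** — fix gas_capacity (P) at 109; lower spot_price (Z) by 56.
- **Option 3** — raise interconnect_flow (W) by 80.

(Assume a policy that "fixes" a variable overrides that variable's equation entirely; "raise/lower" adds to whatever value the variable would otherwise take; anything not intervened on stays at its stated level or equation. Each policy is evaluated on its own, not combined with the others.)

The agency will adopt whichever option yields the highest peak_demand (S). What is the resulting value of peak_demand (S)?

3491

Option 1 (W − 54, Z := 93):
  Z = 93
  W = 254 + 3·93 (−54 from intervention) = 479
  P = 18 + 479 = 497
  S = 298 − 93 − 2·479 + 6·497 = 2229
Option 2 (P := 109, Z − 56):
  Z = 159 − 56 = 103
  W = 254 + 3·103 = 563
  P = 109
  S = 298 − 103 − 2·563 + 6·109 = -277
Option 3 (W + 80):
  Z = 159
  W = 254 + 3·159 (+80 from intervention) = 811
  P = 18 + 811 = 829
  S = 298 − 159 − 2·811 + 6·829 = 3491
Comparing — Option 1: S=2229, Option 2: S=-277, Option 3: S=3491. Highest is 3491 (Option 3).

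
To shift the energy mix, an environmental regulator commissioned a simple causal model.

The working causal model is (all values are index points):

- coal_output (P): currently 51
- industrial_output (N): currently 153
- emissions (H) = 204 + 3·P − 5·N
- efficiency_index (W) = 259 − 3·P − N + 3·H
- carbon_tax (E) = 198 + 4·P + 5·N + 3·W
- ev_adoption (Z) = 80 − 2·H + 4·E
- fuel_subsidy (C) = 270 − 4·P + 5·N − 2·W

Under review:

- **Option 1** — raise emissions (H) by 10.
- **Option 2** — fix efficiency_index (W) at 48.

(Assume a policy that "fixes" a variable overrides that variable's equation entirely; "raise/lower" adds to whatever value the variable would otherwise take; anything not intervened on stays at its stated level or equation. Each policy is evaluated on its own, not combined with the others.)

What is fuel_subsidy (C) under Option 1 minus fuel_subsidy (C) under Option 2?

2578

Option 1 (H + 10):
  P = 51
  N = 153
  H = 204 + 3·51 − 5·153 (+10 from intervention) = -398
  W = 259 − 3·51 − 153 + 3·(-398) = -1241
  C = 270 − 4·51 + 5·153 − 2·(-1241) = 3313
Option 2 (W := 48):
  P = 51
  N = 153
  H = 204 + 3·51 − 5·153 = -408
  W = 48
  C = 270 − 4·51 + 5·153 − 2·48 = 735
C: 3313 − 735 = 2578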